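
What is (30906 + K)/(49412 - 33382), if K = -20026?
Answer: 1088/1603 ≈ 0.67873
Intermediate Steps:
(30906 + K)/(49412 - 33382) = (30906 - 20026)/(49412 - 33382) = 10880/16030 = 10880*(1/16030) = 1088/1603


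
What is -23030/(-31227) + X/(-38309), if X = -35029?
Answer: 282300979/170896449 ≈ 1.6519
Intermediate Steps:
-23030/(-31227) + X/(-38309) = -23030/(-31227) - 35029/(-38309) = -23030*(-1/31227) - 35029*(-1/38309) = 3290/4461 + 35029/38309 = 282300979/170896449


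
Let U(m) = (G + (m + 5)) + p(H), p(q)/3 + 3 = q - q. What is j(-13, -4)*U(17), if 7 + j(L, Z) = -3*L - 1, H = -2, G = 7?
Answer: 620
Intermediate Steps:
p(q) = -9 (p(q) = -9 + 3*(q - q) = -9 + 3*0 = -9 + 0 = -9)
U(m) = 3 + m (U(m) = (7 + (m + 5)) - 9 = (7 + (5 + m)) - 9 = (12 + m) - 9 = 3 + m)
j(L, Z) = -8 - 3*L (j(L, Z) = -7 + (-3*L - 1) = -7 + (-1 - 3*L) = -8 - 3*L)
j(-13, -4)*U(17) = (-8 - 3*(-13))*(3 + 17) = (-8 + 39)*20 = 31*20 = 620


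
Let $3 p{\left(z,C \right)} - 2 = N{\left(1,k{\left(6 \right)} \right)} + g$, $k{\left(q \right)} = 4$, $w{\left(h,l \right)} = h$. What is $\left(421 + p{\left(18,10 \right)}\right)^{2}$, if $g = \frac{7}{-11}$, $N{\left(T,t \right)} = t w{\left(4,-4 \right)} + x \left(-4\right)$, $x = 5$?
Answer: $\frac{192210496}{1089} \approx 1.765 \cdot 10^{5}$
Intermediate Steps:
$N{\left(T,t \right)} = -20 + 4 t$ ($N{\left(T,t \right)} = t 4 + 5 \left(-4\right) = 4 t - 20 = -20 + 4 t$)
$g = - \frac{7}{11}$ ($g = 7 \left(- \frac{1}{11}\right) = - \frac{7}{11} \approx -0.63636$)
$p{\left(z,C \right)} = - \frac{29}{33}$ ($p{\left(z,C \right)} = \frac{2}{3} + \frac{\left(-20 + 4 \cdot 4\right) - \frac{7}{11}}{3} = \frac{2}{3} + \frac{\left(-20 + 16\right) - \frac{7}{11}}{3} = \frac{2}{3} + \frac{-4 - \frac{7}{11}}{3} = \frac{2}{3} + \frac{1}{3} \left(- \frac{51}{11}\right) = \frac{2}{3} - \frac{17}{11} = - \frac{29}{33}$)
$\left(421 + p{\left(18,10 \right)}\right)^{2} = \left(421 - \frac{29}{33}\right)^{2} = \left(\frac{13864}{33}\right)^{2} = \frac{192210496}{1089}$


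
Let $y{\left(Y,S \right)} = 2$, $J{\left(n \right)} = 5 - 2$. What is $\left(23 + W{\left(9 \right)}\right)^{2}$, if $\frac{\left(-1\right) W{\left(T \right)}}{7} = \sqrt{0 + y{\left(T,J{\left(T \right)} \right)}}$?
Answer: $627 - 322 \sqrt{2} \approx 171.62$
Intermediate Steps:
$J{\left(n \right)} = 3$ ($J{\left(n \right)} = 5 - 2 = 3$)
$W{\left(T \right)} = - 7 \sqrt{2}$ ($W{\left(T \right)} = - 7 \sqrt{0 + 2} = - 7 \sqrt{2}$)
$\left(23 + W{\left(9 \right)}\right)^{2} = \left(23 - 7 \sqrt{2}\right)^{2}$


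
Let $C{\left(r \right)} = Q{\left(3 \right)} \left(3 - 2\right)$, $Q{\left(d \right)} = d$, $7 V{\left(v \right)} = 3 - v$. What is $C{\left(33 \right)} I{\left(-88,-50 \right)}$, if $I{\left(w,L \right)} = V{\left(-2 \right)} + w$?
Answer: $- \frac{1833}{7} \approx -261.86$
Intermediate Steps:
$V{\left(v \right)} = \frac{3}{7} - \frac{v}{7}$ ($V{\left(v \right)} = \frac{3 - v}{7} = \frac{3}{7} - \frac{v}{7}$)
$I{\left(w,L \right)} = \frac{5}{7} + w$ ($I{\left(w,L \right)} = \left(\frac{3}{7} - - \frac{2}{7}\right) + w = \left(\frac{3}{7} + \frac{2}{7}\right) + w = \frac{5}{7} + w$)
$C{\left(r \right)} = 3$ ($C{\left(r \right)} = 3 \left(3 - 2\right) = 3 \cdot 1 = 3$)
$C{\left(33 \right)} I{\left(-88,-50 \right)} = 3 \left(\frac{5}{7} - 88\right) = 3 \left(- \frac{611}{7}\right) = - \frac{1833}{7}$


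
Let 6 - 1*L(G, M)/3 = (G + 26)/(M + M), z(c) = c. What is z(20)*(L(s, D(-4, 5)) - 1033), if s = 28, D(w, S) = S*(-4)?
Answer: -20219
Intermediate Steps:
D(w, S) = -4*S
L(G, M) = 18 - 3*(26 + G)/(2*M) (L(G, M) = 18 - 3*(G + 26)/(M + M) = 18 - 3*(26 + G)/(2*M))
z(20)*(L(s, D(-4, 5)) - 1033) = 20*(3*(-26 - 1*28 + 12*(-4*5))/(2*((-4*5))) - 1033) = 20*((3/2)*(-26 - 28 + 12*(-20))/(-20) - 1033) = 20*((3/2)*(-1/20)*(-26 - 28 - 240) - 1033) = 20*((3/2)*(-1/20)*(-294) - 1033) = 20*(441/20 - 1033) = 20*(-20219/20) = -20219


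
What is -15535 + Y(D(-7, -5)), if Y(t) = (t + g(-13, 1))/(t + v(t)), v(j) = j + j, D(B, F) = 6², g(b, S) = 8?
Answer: -419434/27 ≈ -15535.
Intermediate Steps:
D(B, F) = 36
v(j) = 2*j
Y(t) = (8 + t)/(3*t) (Y(t) = (t + 8)/(t + 2*t) = (8 + t)/((3*t)) = (8 + t)*(1/(3*t)) = (8 + t)/(3*t))
-15535 + Y(D(-7, -5)) = -15535 + (⅓)*(8 + 36)/36 = -15535 + (⅓)*(1/36)*44 = -15535 + 11/27 = -419434/27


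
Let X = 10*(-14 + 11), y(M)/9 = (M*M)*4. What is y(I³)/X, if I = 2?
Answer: -384/5 ≈ -76.800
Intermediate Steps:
y(M) = 36*M² (y(M) = 9*((M*M)*4) = 9*(M²*4) = 9*(4*M²) = 36*M²)
X = -30 (X = 10*(-3) = -30)
y(I³)/X = (36*(2³)²)/(-30) = (36*8²)*(-1/30) = (36*64)*(-1/30) = 2304*(-1/30) = -384/5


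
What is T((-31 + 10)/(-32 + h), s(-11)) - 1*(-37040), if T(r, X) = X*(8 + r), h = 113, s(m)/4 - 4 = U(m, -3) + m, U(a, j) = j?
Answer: 991720/27 ≈ 36730.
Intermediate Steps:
s(m) = 4 + 4*m (s(m) = 16 + 4*(-3 + m) = 16 + (-12 + 4*m) = 4 + 4*m)
T((-31 + 10)/(-32 + h), s(-11)) - 1*(-37040) = (4 + 4*(-11))*(8 + (-31 + 10)/(-32 + 113)) - 1*(-37040) = (4 - 44)*(8 - 21/81) + 37040 = -40*(8 - 21*1/81) + 37040 = -40*(8 - 7/27) + 37040 = -40*209/27 + 37040 = -8360/27 + 37040 = 991720/27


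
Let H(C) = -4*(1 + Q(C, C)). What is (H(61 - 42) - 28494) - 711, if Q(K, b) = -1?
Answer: -29205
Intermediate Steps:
H(C) = 0 (H(C) = -4*(1 - 1) = -4*0 = 0)
(H(61 - 42) - 28494) - 711 = (0 - 28494) - 711 = -28494 - 711 = -29205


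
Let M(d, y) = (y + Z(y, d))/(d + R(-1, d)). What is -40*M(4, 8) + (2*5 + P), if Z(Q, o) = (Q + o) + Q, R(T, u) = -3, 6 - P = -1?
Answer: -1103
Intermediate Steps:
P = 7 (P = 6 - 1*(-1) = 6 + 1 = 7)
Z(Q, o) = o + 2*Q
M(d, y) = (d + 3*y)/(-3 + d) (M(d, y) = (y + (d + 2*y))/(d - 3) = (d + 3*y)/(-3 + d))
-40*M(4, 8) + (2*5 + P) = -40*(4 + 3*8)/(-3 + 4) + (2*5 + 7) = -40*(4 + 24)/1 + (10 + 7) = -40*28 + 17 = -1120 + 17 = -1103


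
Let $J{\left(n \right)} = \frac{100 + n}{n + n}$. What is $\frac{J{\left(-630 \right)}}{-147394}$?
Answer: $- \frac{53}{18571644} \approx -2.8538 \cdot 10^{-6}$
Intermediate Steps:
$J{\left(n \right)} = \frac{100 + n}{2 n}$
$\frac{J{\left(-630 \right)}}{-147394} = \frac{\frac{1}{2} \frac{1}{-630} \left(100 - 630\right)}{-147394} = \frac{1}{2} \left(- \frac{1}{630}\right) \left(-530\right) \left(- \frac{1}{147394}\right) = \frac{53}{126} \left(- \frac{1}{147394}\right) = - \frac{53}{18571644}$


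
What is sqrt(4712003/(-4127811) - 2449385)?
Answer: I*sqrt(41734658520428457018)/4127811 ≈ 1565.1*I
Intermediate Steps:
sqrt(4712003/(-4127811) - 2449385) = sqrt(4712003*(-1/4127811) - 2449385) = sqrt(-4712003/4127811 - 2449385) = sqrt(-10110603058238/4127811) = I*sqrt(41734658520428457018)/4127811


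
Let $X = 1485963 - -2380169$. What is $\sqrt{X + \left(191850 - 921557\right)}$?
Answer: $5 \sqrt{125457} \approx 1771.0$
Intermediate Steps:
$X = 3866132$ ($X = 1485963 + 2380169 = 3866132$)
$\sqrt{X + \left(191850 - 921557\right)} = \sqrt{3866132 + \left(191850 - 921557\right)} = \sqrt{3866132 - 729707} = \sqrt{3136425} = 5 \sqrt{125457}$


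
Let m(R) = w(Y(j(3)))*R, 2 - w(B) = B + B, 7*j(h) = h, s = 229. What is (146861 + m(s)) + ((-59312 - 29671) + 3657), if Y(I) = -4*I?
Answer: 439447/7 ≈ 62778.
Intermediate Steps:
j(h) = h/7
w(B) = 2 - 2*B (w(B) = 2 - (B + B) = 2 - 2*B)
m(R) = 38*R/7 (m(R) = (2 - (-8)*(1/7)*3)*R = (2 - (-8)*3/7)*R = (2 - 2*(-12/7))*R = (2 + 24/7)*R = 38*R/7)
(146861 + m(s)) + ((-59312 - 29671) + 3657) = (146861 + (38/7)*229) + ((-59312 - 29671) + 3657) = (146861 + 8702/7) + (-88983 + 3657) = 1036729/7 - 85326 = 439447/7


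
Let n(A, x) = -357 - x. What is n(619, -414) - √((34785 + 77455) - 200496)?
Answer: 57 - 8*I*√1379 ≈ 57.0 - 297.08*I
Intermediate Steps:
n(619, -414) - √((34785 + 77455) - 200496) = (-357 - 1*(-414)) - √((34785 + 77455) - 200496) = (-357 + 414) - √(112240 - 200496) = 57 - √(-88256) = 57 - 8*I*√1379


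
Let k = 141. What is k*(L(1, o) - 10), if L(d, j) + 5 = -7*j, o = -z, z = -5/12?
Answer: -10105/4 ≈ -2526.3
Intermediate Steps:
z = -5/12 (z = -5*1/12 = -5/12 ≈ -0.41667)
o = 5/12 (o = -1*(-5/12) = 5/12 ≈ 0.41667)
L(d, j) = -5 - 7*j
k*(L(1, o) - 10) = 141*((-5 - 7*5/12) - 10) = 141*((-5 - 35/12) - 10) = 141*(-95/12 - 10) = 141*(-215/12) = -10105/4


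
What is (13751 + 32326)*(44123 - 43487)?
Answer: 29304972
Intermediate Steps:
(13751 + 32326)*(44123 - 43487) = 46077*636 = 29304972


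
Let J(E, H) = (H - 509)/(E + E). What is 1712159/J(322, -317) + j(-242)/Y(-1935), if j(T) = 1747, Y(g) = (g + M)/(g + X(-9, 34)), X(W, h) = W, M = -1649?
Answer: -35259125933/26432 ≈ -1.3340e+6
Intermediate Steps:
J(E, H) = (-509 + H)/(2*E) (J(E, H) = (-509 + H)/((2*E)) = (-509 + H)*(1/(2*E)) = (-509 + H)/(2*E))
Y(g) = (-1649 + g)/(-9 + g) (Y(g) = (g - 1649)/(g - 9) = (-1649 + g)/(-9 + g))
1712159/J(322, -317) + j(-242)/Y(-1935) = 1712159/(((1/2)*(-509 - 317)/322)) + 1747/(((-1649 - 1935)/(-9 - 1935))) = 1712159/(((1/2)*(1/322)*(-826))) + 1747/((-3584/(-1944))) = 1712159/(-59/46) + 1747/((-1/1944*(-3584))) = 1712159*(-46/59) + 1747/(448/243) = -78759314/59 + 1747*(243/448) = -78759314/59 + 424521/448 = -35259125933/26432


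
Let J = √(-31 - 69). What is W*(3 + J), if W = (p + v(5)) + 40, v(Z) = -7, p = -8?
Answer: 75 + 250*I ≈ 75.0 + 250.0*I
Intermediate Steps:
W = 25 (W = (-8 - 7) + 40 = -15 + 40 = 25)
J = 10*I (J = √(-100) = 10*I ≈ 10.0*I)
W*(3 + J) = 25*(3 + 10*I) = 75 + 250*I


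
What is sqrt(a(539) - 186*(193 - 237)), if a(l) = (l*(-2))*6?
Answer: 2*sqrt(429) ≈ 41.425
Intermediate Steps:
a(l) = -12*l (a(l) = -2*l*6 = -12*l)
sqrt(a(539) - 186*(193 - 237)) = sqrt(-12*539 - 186*(193 - 237)) = sqrt(-6468 - 186*(-44)) = sqrt(-6468 + 8184) = sqrt(1716) = 2*sqrt(429)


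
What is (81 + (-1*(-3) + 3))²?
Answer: 7569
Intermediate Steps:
(81 + (-1*(-3) + 3))² = (81 + (3 + 3))² = (81 + 6)² = 87² = 7569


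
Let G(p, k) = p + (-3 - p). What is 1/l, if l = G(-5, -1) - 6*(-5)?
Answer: 1/27 ≈ 0.037037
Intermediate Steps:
G(p, k) = -3
l = 27 (l = -3 - 6*(-5) = -3 + 30 = 27)
1/l = 1/27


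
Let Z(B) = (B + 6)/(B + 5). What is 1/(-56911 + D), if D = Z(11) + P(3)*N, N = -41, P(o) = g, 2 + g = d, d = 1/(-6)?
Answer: -48/2727413 ≈ -1.7599e-5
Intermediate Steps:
d = -1/6 ≈ -0.16667
Z(B) = (6 + B)/(5 + B)
g = -13/6 (g = -2 - 1/6 = -13/6 ≈ -2.1667)
P(o) = -13/6
D = 4315/48 (D = (6 + 11)/(5 + 11) - 13/6*(-41) = 17/16 + 533/6 = 4315/48 ≈ 89.896)
1/(-56911 + D) = 1/(-56911 + 4315/48) = 1/(-2727413/48) = -48/2727413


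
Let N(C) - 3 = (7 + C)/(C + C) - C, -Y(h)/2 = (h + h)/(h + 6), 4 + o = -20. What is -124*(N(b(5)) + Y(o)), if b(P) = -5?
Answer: -4588/15 ≈ -305.87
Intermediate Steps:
o = -24 (o = -4 - 20 = -24)
Y(h) = -4*h/(6 + h) (Y(h) = -2*(h + h)/(h + 6) = -2*2*h/(6 + h) = -4*h/(6 + h))
N(C) = 3 - C + (7 + C)/(2*C) (N(C) = 3 + ((7 + C)/(C + C) - C) = 3 + ((7 + C)/((2*C)) - C) = 3 + ((7 + C)*(1/(2*C)) - C) = 3 + ((7 + C)/(2*C) - C) = 3 + (-C + (7 + C)/(2*C)) = 3 - C + (7 + C)/(2*C))
-124*(N(b(5)) + Y(o)) = -124*((7/2 - 1*(-5) + (7/2)/(-5)) - 4*(-24)/(6 - 24)) = -124*((7/2 + 5 + (7/2)*(-⅕)) - 4*(-24)/(-18)) = -124*((7/2 + 5 - 7/10) - 4*(-24)*(-1/18)) = -124*(39/5 - 16/3) = -124*37/15 = -4588/15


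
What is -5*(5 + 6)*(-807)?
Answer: 44385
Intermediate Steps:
-5*(5 + 6)*(-807) = -5*11*(-807) = -55*(-807) = 44385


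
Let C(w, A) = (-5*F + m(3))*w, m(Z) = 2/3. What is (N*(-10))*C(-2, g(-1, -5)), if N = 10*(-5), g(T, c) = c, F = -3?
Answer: -47000/3 ≈ -15667.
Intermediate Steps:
m(Z) = 2/3 (m(Z) = 2*(1/3) = 2/3)
N = -50
C(w, A) = 47*w/3 (C(w, A) = (-5*(-3) + 2/3)*w = (15 + 2/3)*w = 47*w/3)
(N*(-10))*C(-2, g(-1, -5)) = (-50*(-10))*((47/3)*(-2)) = 500*(-94/3) = -47000/3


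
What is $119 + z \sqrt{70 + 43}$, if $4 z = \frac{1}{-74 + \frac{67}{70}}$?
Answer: $119 - \frac{35 \sqrt{113}}{10226} \approx 118.96$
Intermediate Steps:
$z = - \frac{35}{10226}$ ($z = \frac{1}{4 \left(-74 + \frac{67}{70}\right)} = \frac{1}{4 \left(- \frac{5113}{70}\right)} = \frac{1}{4} \left(- \frac{70}{5113}\right) = - \frac{35}{10226} \approx -0.0034226$)
$119 + z \sqrt{70 + 43} = 119 - \frac{35 \sqrt{70 + 43}}{10226} = 119 - \frac{35 \sqrt{113}}{10226}$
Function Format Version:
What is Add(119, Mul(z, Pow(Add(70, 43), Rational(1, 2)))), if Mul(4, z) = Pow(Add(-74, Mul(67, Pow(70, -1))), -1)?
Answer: Add(119, Mul(Rational(-35, 10226), Pow(113, Rational(1, 2)))) ≈ 118.96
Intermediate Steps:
z = Rational(-35, 10226) (z = Mul(Rational(1, 4), Pow(Add(-74, Mul(67, Pow(70, -1))), -1)) = Mul(Rational(1, 4), Pow(Add(-74, Mul(67, Rational(1, 70))), -1)) = Mul(Rational(1, 4), Pow(Add(-74, Rational(67, 70)), -1)) = Mul(Rational(1, 4), Pow(Rational(-5113, 70), -1)) = Mul(Rational(1, 4), Rational(-70, 5113)) = Rational(-35, 10226) ≈ -0.0034226)
Add(119, Mul(z, Pow(Add(70, 43), Rational(1, 2)))) = Add(119, Mul(Rational(-35, 10226), Pow(Add(70, 43), Rational(1, 2)))) = Add(119, Mul(Rational(-35, 10226), Pow(113, Rational(1, 2))))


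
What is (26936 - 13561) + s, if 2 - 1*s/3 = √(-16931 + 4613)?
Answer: 13381 - 3*I*√12318 ≈ 13381.0 - 332.96*I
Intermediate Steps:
s = 6 - 3*I*√12318 (s = 6 - 3*√(-16931 + 4613) = 6 - 3*I*√12318 ≈ 6.0 - 332.96*I)
(26936 - 13561) + s = (26936 - 13561) + (6 - 3*I*√12318) = 13375 + (6 - 3*I*√12318) = 13381 - 3*I*√12318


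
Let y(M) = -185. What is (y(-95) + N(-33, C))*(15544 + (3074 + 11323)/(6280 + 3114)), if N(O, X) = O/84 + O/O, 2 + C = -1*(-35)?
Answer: -753977326479/263032 ≈ -2.8665e+6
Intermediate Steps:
C = 33 (C = -2 - 1*(-35) = -2 + 35 = 33)
N(O, X) = 1 + O/84 (N(O, X) = O*(1/84) + 1 = O/84 + 1 = 1 + O/84)
(y(-95) + N(-33, C))*(15544 + (3074 + 11323)/(6280 + 3114)) = (-185 + (1 + (1/84)*(-33)))*(15544 + (3074 + 11323)/(6280 + 3114)) = (-185 + (1 - 11/28))*(15544 + 14397/9394) = (-185 + 17/28)*(15544 + 14397*(1/9394)) = -5163*(15544 + 14397/9394)/28 = -5163/28*146034733/9394 = -753977326479/263032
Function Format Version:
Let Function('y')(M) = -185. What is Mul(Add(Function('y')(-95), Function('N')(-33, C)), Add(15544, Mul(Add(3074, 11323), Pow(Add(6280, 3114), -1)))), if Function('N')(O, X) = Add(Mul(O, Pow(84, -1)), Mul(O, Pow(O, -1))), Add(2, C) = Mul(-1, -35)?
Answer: Rational(-753977326479, 263032) ≈ -2.8665e+6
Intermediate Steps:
C = 33 (C = Add(-2, Mul(-1, -35)) = Add(-2, 35) = 33)
Function('N')(O, X) = Add(1, Mul(Rational(1, 84), O)) (Function('N')(O, X) = Add(Mul(O, Rational(1, 84)), 1) = Add(Mul(Rational(1, 84), O), 1) = Add(1, Mul(Rational(1, 84), O)))
Mul(Add(Function('y')(-95), Function('N')(-33, C)), Add(15544, Mul(Add(3074, 11323), Pow(Add(6280, 3114), -1)))) = Mul(Add(-185, Add(1, Mul(Rational(1, 84), -33))), Add(15544, Mul(Add(3074, 11323), Pow(Add(6280, 3114), -1)))) = Mul(Add(-185, Add(1, Rational(-11, 28))), Add(15544, Mul(14397, Pow(9394, -1)))) = Mul(Add(-185, Rational(17, 28)), Add(15544, Mul(14397, Rational(1, 9394)))) = Mul(Rational(-5163, 28), Add(15544, Rational(14397, 9394))) = Mul(Rational(-5163, 28), Rational(146034733, 9394)) = Rational(-753977326479, 263032)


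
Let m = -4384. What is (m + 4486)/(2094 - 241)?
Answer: 6/109 ≈ 0.055046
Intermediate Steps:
(m + 4486)/(2094 - 241) = (-4384 + 4486)/(2094 - 241) = 102/1853 = 102*(1/1853) = 6/109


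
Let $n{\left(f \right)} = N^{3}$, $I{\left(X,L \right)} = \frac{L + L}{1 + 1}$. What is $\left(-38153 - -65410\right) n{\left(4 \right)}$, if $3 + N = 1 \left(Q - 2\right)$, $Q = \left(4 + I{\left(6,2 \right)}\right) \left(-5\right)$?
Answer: $-1168643875$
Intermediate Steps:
$I{\left(X,L \right)} = L$ ($I{\left(X,L \right)} = \frac{2 L}{2} = 2 L \frac{1}{2} = L$)
$Q = -30$ ($Q = \left(4 + 2\right) \left(-5\right) = 6 \left(-5\right) = -30$)
$N = -35$ ($N = -3 + 1 \left(-30 - 2\right) = -3 + 1 \left(-32\right) = -3 - 32 = -35$)
$n{\left(f \right)} = -42875$ ($n{\left(f \right)} = \left(-35\right)^{3} = -42875$)
$\left(-38153 - -65410\right) n{\left(4 \right)} = \left(-38153 - -65410\right) \left(-42875\right) = \left(-38153 + 65410\right) \left(-42875\right) = 27257 \left(-42875\right) = -1168643875$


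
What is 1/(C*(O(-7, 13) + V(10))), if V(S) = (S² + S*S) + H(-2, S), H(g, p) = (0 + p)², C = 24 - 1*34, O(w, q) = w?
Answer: -1/2930 ≈ -0.00034130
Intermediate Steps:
C = -10 (C = 24 - 34 = -10)
H(g, p) = p²
V(S) = 3*S² (V(S) = (S² + S*S) + S² = (S² + S²) + S² = 2*S² + S² = 3*S²)
1/(C*(O(-7, 13) + V(10))) = 1/(-10*(-7 + 3*10²)) = 1/(-10*(-7 + 3*100)) = 1/(-10*(-7 + 300)) = 1/(-10*293) = 1/(-2930) = -1/2930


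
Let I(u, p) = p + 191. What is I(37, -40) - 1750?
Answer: -1599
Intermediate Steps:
I(u, p) = 191 + p
I(37, -40) - 1750 = (191 - 40) - 1750 = 151 - 1750 = -1599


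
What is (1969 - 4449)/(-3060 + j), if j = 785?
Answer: 496/455 ≈ 1.0901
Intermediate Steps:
(1969 - 4449)/(-3060 + j) = (1969 - 4449)/(-3060 + 785) = -2480/(-2275) = -2480*(-1/2275) = 496/455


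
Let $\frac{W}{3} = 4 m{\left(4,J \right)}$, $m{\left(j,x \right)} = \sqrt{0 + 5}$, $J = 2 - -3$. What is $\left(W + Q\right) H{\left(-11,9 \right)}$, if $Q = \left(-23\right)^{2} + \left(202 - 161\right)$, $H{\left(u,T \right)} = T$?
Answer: $5130 + 108 \sqrt{5} \approx 5371.5$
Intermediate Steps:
$J = 5$ ($J = 2 + 3 = 5$)
$m{\left(j,x \right)} = \sqrt{5}$
$Q = 570$ ($Q = 529 + \left(202 - 161\right) = 529 + 41 = 570$)
$W = 12 \sqrt{5}$ ($W = 3 \cdot 4 \sqrt{5} = 12 \sqrt{5} \approx 26.833$)
$\left(W + Q\right) H{\left(-11,9 \right)} = \left(12 \sqrt{5} + 570\right) 9 = \left(570 + 12 \sqrt{5}\right) 9 = 5130 + 108 \sqrt{5}$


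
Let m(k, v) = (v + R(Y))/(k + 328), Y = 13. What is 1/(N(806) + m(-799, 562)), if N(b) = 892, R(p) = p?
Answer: 471/419557 ≈ 0.0011226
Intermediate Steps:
m(k, v) = (13 + v)/(328 + k) (m(k, v) = (v + 13)/(k + 328) = (13 + v)/(328 + k))
1/(N(806) + m(-799, 562)) = 1/(892 + (13 + 562)/(328 - 799)) = 1/(892 + 575/(-471)) = 1/(892 - 1/471*575) = 1/(892 - 575/471) = 1/(419557/471) = 471/419557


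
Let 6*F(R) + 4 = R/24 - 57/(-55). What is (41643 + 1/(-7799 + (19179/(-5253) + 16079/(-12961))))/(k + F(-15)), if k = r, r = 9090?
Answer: 1770064677333552480/386351350288363901 ≈ 4.5815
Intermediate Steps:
k = 9090
F(R) = -163/330 + R/144 (F(R) = -2/3 + (R/24 - 57/(-55))/6 = -2/3 + (R*(1/24) - 57*(-1/55))/6 = -2/3 + (R/24 + 57/55)/6 = -2/3 + (57/55 + R/24)/6 = -2/3 + (19/110 + R/144) = -163/330 + R/144)
(41643 + 1/(-7799 + (19179/(-5253) + 16079/(-12961))))/(k + F(-15)) = (41643 + 1/(-7799 + (19179/(-5253) + 16079/(-12961))))/(9090 + (-163/330 + (1/144)*(-15))) = (41643 + 1/(-7799 + (19179*(-1/5253) + 16079*(-1/12961))))/(9090 + (-163/330 - 5/48)) = (41643 + 1/(-7799 + (-6393/1751 - 16079/12961)))/(9090 - 1579/2640) = (41643 + 1/(-7799 - 111014002/22694711))/(23996021/2640) = (41643 + 1/(-177107065091/22694711))*(2640/23996021) = (41643 - 22694711/177107065091)*(2640/23996021) = (7375269488889802/177107065091)*(2640/23996021) = 1770064677333552480/386351350288363901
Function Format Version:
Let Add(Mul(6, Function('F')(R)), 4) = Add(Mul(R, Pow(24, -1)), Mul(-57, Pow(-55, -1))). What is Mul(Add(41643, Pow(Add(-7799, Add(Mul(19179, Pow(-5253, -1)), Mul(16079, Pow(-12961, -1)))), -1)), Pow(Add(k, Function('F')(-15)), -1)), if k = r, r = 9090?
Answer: Rational(1770064677333552480, 386351350288363901) ≈ 4.5815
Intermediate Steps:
k = 9090
Function('F')(R) = Add(Rational(-163, 330), Mul(Rational(1, 144), R)) (Function('F')(R) = Add(Rational(-2, 3), Mul(Rational(1, 6), Add(Mul(R, Pow(24, -1)), Mul(-57, Pow(-55, -1))))) = Add(Rational(-2, 3), Mul(Rational(1, 6), Add(Mul(R, Rational(1, 24)), Mul(-57, Rational(-1, 55))))) = Add(Rational(-2, 3), Mul(Rational(1, 6), Add(Mul(Rational(1, 24), R), Rational(57, 55)))) = Add(Rational(-2, 3), Mul(Rational(1, 6), Add(Rational(57, 55), Mul(Rational(1, 24), R)))) = Add(Rational(-2, 3), Add(Rational(19, 110), Mul(Rational(1, 144), R))) = Add(Rational(-163, 330), Mul(Rational(1, 144), R)))
Mul(Add(41643, Pow(Add(-7799, Add(Mul(19179, Pow(-5253, -1)), Mul(16079, Pow(-12961, -1)))), -1)), Pow(Add(k, Function('F')(-15)), -1)) = Mul(Add(41643, Pow(Add(-7799, Add(Mul(19179, Pow(-5253, -1)), Mul(16079, Pow(-12961, -1)))), -1)), Pow(Add(9090, Add(Rational(-163, 330), Mul(Rational(1, 144), -15))), -1)) = Mul(Add(41643, Pow(Add(-7799, Add(Mul(19179, Rational(-1, 5253)), Mul(16079, Rational(-1, 12961)))), -1)), Pow(Add(9090, Add(Rational(-163, 330), Rational(-5, 48))), -1)) = Mul(Add(41643, Pow(Add(-7799, Add(Rational(-6393, 1751), Rational(-16079, 12961))), -1)), Pow(Add(9090, Rational(-1579, 2640)), -1)) = Mul(Add(41643, Pow(Add(-7799, Rational(-111014002, 22694711)), -1)), Pow(Rational(23996021, 2640), -1)) = Mul(Add(41643, Pow(Rational(-177107065091, 22694711), -1)), Rational(2640, 23996021)) = Mul(Add(41643, Rational(-22694711, 177107065091)), Rational(2640, 23996021)) = Mul(Rational(7375269488889802, 177107065091), Rational(2640, 23996021)) = Rational(1770064677333552480, 386351350288363901)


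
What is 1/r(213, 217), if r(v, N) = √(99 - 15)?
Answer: √21/42 ≈ 0.10911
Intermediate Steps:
r(v, N) = 2*√21 (r(v, N) = √84 = 2*√21)
1/r(213, 217) = 1/(2*√21) = √21/42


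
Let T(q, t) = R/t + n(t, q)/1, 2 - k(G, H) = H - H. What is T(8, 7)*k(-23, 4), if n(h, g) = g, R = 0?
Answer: 16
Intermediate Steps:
k(G, H) = 2 (k(G, H) = 2 - (H - H) = 2 - 1*0 = 2 + 0 = 2)
T(q, t) = q (T(q, t) = 0/t + q/1 = 0 + q*1 = 0 + q = q)
T(8, 7)*k(-23, 4) = 8*2 = 16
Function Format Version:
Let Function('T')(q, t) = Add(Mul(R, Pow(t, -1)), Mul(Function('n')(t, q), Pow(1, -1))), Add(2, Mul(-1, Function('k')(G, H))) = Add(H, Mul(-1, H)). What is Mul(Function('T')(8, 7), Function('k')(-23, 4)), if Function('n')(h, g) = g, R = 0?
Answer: 16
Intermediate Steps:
Function('k')(G, H) = 2 (Function('k')(G, H) = Add(2, Mul(-1, Add(H, Mul(-1, H)))) = Add(2, Mul(-1, 0)) = Add(2, 0) = 2)
Function('T')(q, t) = q (Function('T')(q, t) = Add(Mul(0, Pow(t, -1)), Mul(q, Pow(1, -1))) = Add(0, Mul(q, 1)) = Add(0, q) = q)
Mul(Function('T')(8, 7), Function('k')(-23, 4)) = Mul(8, 2) = 16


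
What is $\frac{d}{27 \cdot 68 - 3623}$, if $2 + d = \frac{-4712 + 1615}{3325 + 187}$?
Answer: $\frac{10121}{6275944} \approx 0.0016127$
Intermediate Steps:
$d = - \frac{10121}{3512}$ ($d = -2 + \frac{-4712 + 1615}{3325 + 187} = -2 - \frac{3097}{3512} = - \frac{10121}{3512} \approx -2.8818$)
$\frac{d}{27 \cdot 68 - 3623} = - \frac{10121}{3512 \left(27 \cdot 68 - 3623\right)} = - \frac{10121}{3512 \left(1836 - 3623\right)} = - \frac{10121}{3512 \left(-1787\right)} = \left(- \frac{10121}{3512}\right) \left(- \frac{1}{1787}\right) = \frac{10121}{6275944}$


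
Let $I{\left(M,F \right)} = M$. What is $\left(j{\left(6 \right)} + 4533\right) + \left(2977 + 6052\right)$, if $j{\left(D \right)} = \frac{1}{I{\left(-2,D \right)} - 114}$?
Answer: $\frac{1573191}{116} \approx 13562.0$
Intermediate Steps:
$j{\left(D \right)} = - \frac{1}{116}$ ($j{\left(D \right)} = \frac{1}{-2 - 114} = \frac{1}{-116} = - \frac{1}{116}$)
$\left(j{\left(6 \right)} + 4533\right) + \left(2977 + 6052\right) = \left(- \frac{1}{116} + 4533\right) + \left(2977 + 6052\right) = \frac{525827}{116} + 9029 = \frac{1573191}{116}$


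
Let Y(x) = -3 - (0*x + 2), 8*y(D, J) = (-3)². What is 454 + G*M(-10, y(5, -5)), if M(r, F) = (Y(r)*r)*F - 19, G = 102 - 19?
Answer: 14183/4 ≈ 3545.8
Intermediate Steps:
y(D, J) = 9/8 (y(D, J) = (⅛)*(-3)² = (⅛)*9 = 9/8)
Y(x) = -5 (Y(x) = -3 - (0 + 2) = -3 - 1*2 = -3 - 2 = -5)
G = 83
M(r, F) = -19 - 5*F*r (M(r, F) = (-5*r)*F - 19 = -5*F*r - 19 = -19 - 5*F*r)
454 + G*M(-10, y(5, -5)) = 454 + 83*(-19 - 5*9/8*(-10)) = 454 + 83*(-19 + 225/4) = 454 + 83*(149/4) = 454 + 12367/4 = 14183/4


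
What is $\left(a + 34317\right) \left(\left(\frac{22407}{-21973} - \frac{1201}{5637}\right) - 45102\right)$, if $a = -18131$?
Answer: $- \frac{12917740560971332}{17694543} \approx -7.3004 \cdot 10^{8}$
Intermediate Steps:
$\left(a + 34317\right) \left(\left(\frac{22407}{-21973} - \frac{1201}{5637}\right) - 45102\right) = \left(-18131 + 34317\right) \left(\left(\frac{22407}{-21973} - \frac{1201}{5637}\right) - 45102\right) = 16186 \left(\left(22407 \left(- \frac{1}{21973}\right) - \frac{1201}{5637}\right) - 45102\right) = 16186 \left(\left(- \frac{3201}{3139} - \frac{1201}{5637}\right) - 45102\right) = 16186 \left(- \frac{21813976}{17694543} - 45102\right) = 16186 \left(- \frac{798081092362}{17694543}\right) = - \frac{12917740560971332}{17694543}$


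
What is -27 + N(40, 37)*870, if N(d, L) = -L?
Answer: -32217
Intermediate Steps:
-27 + N(40, 37)*870 = -27 - 1*37*870 = -27 - 37*870 = -27 - 32190 = -32217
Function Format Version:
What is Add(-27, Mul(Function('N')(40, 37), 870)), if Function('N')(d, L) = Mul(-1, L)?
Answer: -32217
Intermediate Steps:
Add(-27, Mul(Function('N')(40, 37), 870)) = Add(-27, Mul(Mul(-1, 37), 870)) = Add(-27, Mul(-37, 870)) = Add(-27, -32190) = -32217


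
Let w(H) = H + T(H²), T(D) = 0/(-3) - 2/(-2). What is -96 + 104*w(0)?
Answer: 8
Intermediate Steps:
T(D) = 1 (T(D) = 0*(-⅓) - 2*(-½) = 0 + 1 = 1)
w(H) = 1 + H (w(H) = H + 1 = 1 + H)
-96 + 104*w(0) = -96 + 104*(1 + 0) = -96 + 104*1 = -96 + 104 = 8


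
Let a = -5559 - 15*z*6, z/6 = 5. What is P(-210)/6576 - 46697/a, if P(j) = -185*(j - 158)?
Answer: 6037168/377161 ≈ 16.007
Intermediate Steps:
z = 30 (z = 6*5 = 30)
P(j) = 29230 - 185*j (P(j) = -185*(-158 + j) = 29230 - 185*j)
a = -8259 (a = -5559 - 15*30*6 = -5559 - 450*6 = -5559 - 2700 = -8259)
P(-210)/6576 - 46697/a = (29230 - 185*(-210))/6576 - 46697/(-8259) = (29230 + 38850)*(1/6576) - 46697*(-1/8259) = 68080*(1/6576) + 46697/8259 = 4255/411 + 46697/8259 = 6037168/377161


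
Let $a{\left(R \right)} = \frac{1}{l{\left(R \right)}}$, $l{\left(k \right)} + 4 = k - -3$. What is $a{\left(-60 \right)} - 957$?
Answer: $- \frac{58378}{61} \approx -957.02$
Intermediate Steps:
$l{\left(k \right)} = -1 + k$ ($l{\left(k \right)} = -4 + \left(k - -3\right) = -4 + \left(k + 3\right) = -4 + \left(3 + k\right) = -1 + k$)
$a{\left(R \right)} = \frac{1}{-1 + R}$
$a{\left(-60 \right)} - 957 = \frac{1}{-1 - 60} - 957 = \frac{1}{-61} - 957 = - \frac{1}{61} - 957 = - \frac{58378}{61}$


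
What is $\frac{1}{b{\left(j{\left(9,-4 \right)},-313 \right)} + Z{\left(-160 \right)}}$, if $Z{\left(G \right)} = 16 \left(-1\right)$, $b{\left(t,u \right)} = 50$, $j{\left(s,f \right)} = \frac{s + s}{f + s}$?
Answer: $\frac{1}{34} \approx 0.029412$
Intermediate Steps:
$j{\left(s,f \right)} = \frac{2 s}{f + s}$
$Z{\left(G \right)} = -16$
$\frac{1}{b{\left(j{\left(9,-4 \right)},-313 \right)} + Z{\left(-160 \right)}} = \frac{1}{50 - 16} = \frac{1}{34}$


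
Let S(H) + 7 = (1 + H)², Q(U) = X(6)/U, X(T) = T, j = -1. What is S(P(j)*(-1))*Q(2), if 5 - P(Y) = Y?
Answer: 54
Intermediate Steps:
P(Y) = 5 - Y
Q(U) = 6/U
S(H) = -7 + (1 + H)²
S(P(j)*(-1))*Q(2) = (-7 + (1 + (5 - 1*(-1))*(-1))²)*(6/2) = (-7 + (1 + (5 + 1)*(-1))²)*(6*(½)) = (-7 + (1 + 6*(-1))²)*3 = (-7 + (1 - 6)²)*3 = (-7 + (-5)²)*3 = (-7 + 25)*3 = 18*3 = 54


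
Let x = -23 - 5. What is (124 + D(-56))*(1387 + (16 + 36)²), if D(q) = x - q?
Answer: 621832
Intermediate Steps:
x = -28
D(q) = -28 - q
(124 + D(-56))*(1387 + (16 + 36)²) = (124 + (-28 - 1*(-56)))*(1387 + (16 + 36)²) = (124 + (-28 + 56))*(1387 + 52²) = (124 + 28)*(1387 + 2704) = 152*4091 = 621832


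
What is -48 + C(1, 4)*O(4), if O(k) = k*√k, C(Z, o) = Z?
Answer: -40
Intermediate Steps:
O(k) = k^(3/2)
-48 + C(1, 4)*O(4) = -48 + 1*4^(3/2) = -48 + 1*8 = -48 + 8 = -40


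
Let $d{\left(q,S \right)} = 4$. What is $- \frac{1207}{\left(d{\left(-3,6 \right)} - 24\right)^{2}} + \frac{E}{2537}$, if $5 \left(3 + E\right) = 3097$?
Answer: $- \frac{2815599}{1014800} \approx -2.7745$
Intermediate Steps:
$E = \frac{3082}{5}$ ($E = -3 + \frac{1}{5} \cdot 3097 = -3 + \frac{3097}{5} = \frac{3082}{5} \approx 616.4$)
$- \frac{1207}{\left(d{\left(-3,6 \right)} - 24\right)^{2}} + \frac{E}{2537} = - \frac{1207}{\left(4 - 24\right)^{2}} + \frac{3082}{5 \cdot 2537} = - \frac{1207}{\left(-20\right)^{2}} + \frac{3082}{5} \cdot \frac{1}{2537} = - \frac{1207}{400} + \frac{3082}{12685} = - \frac{2815599}{1014800}$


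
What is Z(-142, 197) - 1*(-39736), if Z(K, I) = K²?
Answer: 59900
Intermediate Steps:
Z(-142, 197) - 1*(-39736) = (-142)² - 1*(-39736) = 20164 + 39736 = 59900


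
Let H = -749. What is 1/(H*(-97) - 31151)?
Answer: 1/41502 ≈ 2.4095e-5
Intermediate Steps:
1/(H*(-97) - 31151) = 1/(-749*(-97) - 31151) = 1/(72653 - 31151) = 1/41502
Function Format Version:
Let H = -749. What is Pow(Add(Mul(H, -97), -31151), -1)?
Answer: Rational(1, 41502) ≈ 2.4095e-5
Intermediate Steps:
Pow(Add(Mul(H, -97), -31151), -1) = Pow(Add(Mul(-749, -97), -31151), -1) = Pow(Add(72653, -31151), -1) = Pow(41502, -1) = Rational(1, 41502)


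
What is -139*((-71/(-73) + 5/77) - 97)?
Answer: 74977295/5621 ≈ 13339.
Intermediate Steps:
-139*((-71/(-73) + 5/77) - 97) = -139*((-71*(-1/73) + 5*(1/77)) - 97) = -139*((71/73 + 5/77) - 97) = -139*(5832/5621 - 97) = -139*(-539405/5621) = 74977295/5621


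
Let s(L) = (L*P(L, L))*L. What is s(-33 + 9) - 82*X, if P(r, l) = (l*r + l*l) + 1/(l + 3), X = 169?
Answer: 4547666/7 ≈ 6.4967e+5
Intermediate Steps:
P(r, l) = l**2 + 1/(3 + l) + l*r (P(r, l) = (l*r + l**2) + 1/(3 + l) = (l**2 + l*r) + 1/(3 + l) = l**2 + 1/(3 + l) + l*r)
s(L) = L**2*(1 + 2*L**3 + 6*L**2)/(3 + L) (s(L) = (L*((1 + L**3 + 3*L**2 + L*L**2 + 3*L*L)/(3 + L)))*L = (L*((1 + L**3 + 3*L**2 + L**3 + 3*L**2)/(3 + L)))*L = (L*((1 + 2*L**3 + 6*L**2)/(3 + L)))*L = (L*(1 + 2*L**3 + 6*L**2)/(3 + L))*L = L**2*(1 + 2*L**3 + 6*L**2)/(3 + L))
s(-33 + 9) - 82*X = ((-33 + 9)**2 + 2*(-33 + 9)**5 + 6*(-33 + 9)**4)/(3 + (-33 + 9)) - 82*169 = ((-24)**2 + 2*(-24)**5 + 6*(-24)**4)/(3 - 24) - 13858 = (576 + 2*(-7962624) + 6*331776)/(-21) - 13858 = -(576 - 15925248 + 1990656)/21 - 13858 = -1/21*(-13934016) - 13858 = 4644672/7 - 13858 = 4547666/7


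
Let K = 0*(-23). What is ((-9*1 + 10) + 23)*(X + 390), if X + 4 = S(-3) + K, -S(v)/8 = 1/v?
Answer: 9328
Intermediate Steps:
S(v) = -8/v
K = 0
X = -4/3 (X = -4 + (-8/(-3) + 0) = -4 + (-8*(-1/3) + 0) = -4 + (8/3 + 0) = -4 + 8/3 = -4/3 ≈ -1.3333)
((-9*1 + 10) + 23)*(X + 390) = ((-9*1 + 10) + 23)*(-4/3 + 390) = ((-9 + 10) + 23)*(1166/3) = (1 + 23)*(1166/3) = 24*(1166/3) = 9328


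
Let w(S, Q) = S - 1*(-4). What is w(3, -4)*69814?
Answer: 488698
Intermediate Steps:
w(S, Q) = 4 + S (w(S, Q) = S + 4 = 4 + S)
w(3, -4)*69814 = (4 + 3)*69814 = 7*69814 = 488698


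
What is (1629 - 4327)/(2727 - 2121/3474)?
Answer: -3124284/3157159 ≈ -0.98959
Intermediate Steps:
(1629 - 4327)/(2727 - 2121/3474) = -2698/(2727 - 2121*1/3474) = -2698/(2727 - 707/1158) = -2698/3157159/1158 = -2698*1158/3157159 = -3124284/3157159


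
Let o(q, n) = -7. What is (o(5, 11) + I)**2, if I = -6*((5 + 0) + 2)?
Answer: 2401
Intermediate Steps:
I = -42 (I = -6*(5 + 2) = -6*7 = -42)
(o(5, 11) + I)**2 = (-7 - 42)**2 = (-49)**2 = 2401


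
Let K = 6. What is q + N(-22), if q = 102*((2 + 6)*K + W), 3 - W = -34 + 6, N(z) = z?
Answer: 8036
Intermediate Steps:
W = 31 (W = 3 - (-34 + 6) = 3 - 1*(-28) = 3 + 28 = 31)
q = 8058 (q = 102*((2 + 6)*6 + 31) = 102*(8*6 + 31) = 102*(48 + 31) = 102*79 = 8058)
q + N(-22) = 8058 - 22 = 8036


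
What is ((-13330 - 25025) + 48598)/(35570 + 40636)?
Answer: 10243/76206 ≈ 0.13441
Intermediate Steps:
((-13330 - 25025) + 48598)/(35570 + 40636) = (-38355 + 48598)/76206 = 10243*(1/76206) = 10243/76206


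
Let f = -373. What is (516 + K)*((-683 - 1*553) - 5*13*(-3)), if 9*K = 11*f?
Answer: -187727/3 ≈ -62576.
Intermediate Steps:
K = -4103/9 (K = (11*(-373))/9 = (1/9)*(-4103) = -4103/9 ≈ -455.89)
(516 + K)*((-683 - 1*553) - 5*13*(-3)) = (516 - 4103/9)*((-683 - 1*553) - 5*13*(-3)) = 541*((-683 - 553) - 65*(-3))/9 = 541*(-1236 + 195)/9 = (541/9)*(-1041) = -187727/3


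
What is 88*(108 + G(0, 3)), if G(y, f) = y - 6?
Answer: 8976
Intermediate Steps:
G(y, f) = -6 + y
88*(108 + G(0, 3)) = 88*(108 + (-6 + 0)) = 88*(108 - 6) = 88*102 = 8976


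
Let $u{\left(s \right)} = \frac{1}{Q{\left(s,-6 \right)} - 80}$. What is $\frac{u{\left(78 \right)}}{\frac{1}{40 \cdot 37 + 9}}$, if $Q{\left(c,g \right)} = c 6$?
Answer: $\frac{1489}{388} \approx 3.8376$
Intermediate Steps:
$Q{\left(c,g \right)} = 6 c$
$u{\left(s \right)} = \frac{1}{-80 + 6 s}$ ($u{\left(s \right)} = \frac{1}{6 s - 80} = \frac{1}{-80 + 6 s}$)
$\frac{u{\left(78 \right)}}{\frac{1}{40 \cdot 37 + 9}} = \frac{\frac{1}{2} \frac{1}{-40 + 3 \cdot 78}}{\frac{1}{40 \cdot 37 + 9}} = \frac{\frac{1}{2} \frac{1}{-40 + 234}}{\frac{1}{1480 + 9}} = \frac{\frac{1}{2} \cdot \frac{1}{194}}{\frac{1}{1489}} = \frac{1}{2} \cdot \frac{1}{194} \frac{1}{\frac{1}{1489}} = \frac{1}{388} \cdot 1489 = \frac{1489}{388}$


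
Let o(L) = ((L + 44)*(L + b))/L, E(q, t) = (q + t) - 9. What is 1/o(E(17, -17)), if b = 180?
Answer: -1/665 ≈ -0.0015038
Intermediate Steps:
E(q, t) = -9 + q + t
o(L) = (44 + L)*(180 + L)/L (o(L) = ((L + 44)*(L + 180))/L = ((44 + L)*(180 + L))/L = (44 + L)*(180 + L)/L)
1/o(E(17, -17)) = 1/(224 + (-9 + 17 - 17) + 7920/(-9 + 17 - 17)) = 1/(224 - 9 + 7920/(-9)) = 1/(224 - 9 + 7920*(-⅑)) = 1/(224 - 9 - 880) = 1/(-665) = -1/665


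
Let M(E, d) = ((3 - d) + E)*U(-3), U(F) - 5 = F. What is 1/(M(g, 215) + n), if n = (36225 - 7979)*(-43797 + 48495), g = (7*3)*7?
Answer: 1/132699578 ≈ 7.5358e-9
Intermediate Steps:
g = 147 (g = 21*7 = 147)
U(F) = 5 + F
n = 132699708 (n = 28246*4698 = 132699708)
M(E, d) = 6 - 2*d + 2*E (M(E, d) = ((3 - d) + E)*(5 - 3) = (3 + E - d)*2 = 6 - 2*d + 2*E)
1/(M(g, 215) + n) = 1/((6 - 2*215 + 2*147) + 132699708) = 1/((6 - 430 + 294) + 132699708) = 1/(-130 + 132699708) = 1/132699578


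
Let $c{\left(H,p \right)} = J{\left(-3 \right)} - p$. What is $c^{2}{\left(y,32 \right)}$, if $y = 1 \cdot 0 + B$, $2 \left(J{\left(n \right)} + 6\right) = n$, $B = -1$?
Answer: $\frac{6241}{4} \approx 1560.3$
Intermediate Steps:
$J{\left(n \right)} = -6 + \frac{n}{2}$
$y = -1$ ($y = 1 \cdot 0 - 1 = 0 - 1 = -1$)
$c{\left(H,p \right)} = - \frac{15}{2} - p$ ($c{\left(H,p \right)} = \left(-6 + \frac{1}{2} \left(-3\right)\right) - p = \left(-6 - \frac{3}{2}\right) - p = - \frac{15}{2} - p$)
$c^{2}{\left(y,32 \right)} = \left(- \frac{15}{2} - 32\right)^{2} = \left(- \frac{79}{2}\right)^{2} = \frac{6241}{4}$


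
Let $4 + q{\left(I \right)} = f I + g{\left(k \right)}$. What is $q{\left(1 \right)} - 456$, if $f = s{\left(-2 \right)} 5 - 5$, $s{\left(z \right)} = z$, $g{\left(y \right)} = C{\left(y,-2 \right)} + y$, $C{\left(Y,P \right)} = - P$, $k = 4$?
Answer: $-469$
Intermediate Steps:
$g{\left(y \right)} = 2 + y$ ($g{\left(y \right)} = \left(-1\right) \left(-2\right) + y = 2 + y$)
$f = -15$ ($f = \left(-2\right) 5 - 5 = -10 - 5 = -15$)
$q{\left(I \right)} = 2 - 15 I$ ($q{\left(I \right)} = -4 - \left(-6 + 15 I\right) = 2 - 15 I$)
$q{\left(1 \right)} - 456 = \left(2 - 15\right) - 456 = -13 - 456 = -469$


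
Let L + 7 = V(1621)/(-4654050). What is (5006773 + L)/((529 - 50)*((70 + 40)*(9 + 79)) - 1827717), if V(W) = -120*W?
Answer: 776724649894/435774680405 ≈ 1.7824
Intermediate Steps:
L = -1079461/155135 (L = -7 - 120*1621/(-4654050) = -7 - 194520*(-1/4654050) = -7 + 6484/155135 = -1079461/155135 ≈ -6.9582)
(5006773 + L)/((529 - 50)*((70 + 40)*(9 + 79)) - 1827717) = (5006773 - 1079461/155135)/((529 - 50)*((70 + 40)*(9 + 79)) - 1827717) = 776724649894/(155135*(479*(110*88) - 1827717)) = 776724649894/(155135*(479*9680 - 1827717)) = 776724649894/(155135*(4636720 - 1827717)) = (776724649894/155135)/2809003 = (776724649894/155135)*(1/2809003) = 776724649894/435774680405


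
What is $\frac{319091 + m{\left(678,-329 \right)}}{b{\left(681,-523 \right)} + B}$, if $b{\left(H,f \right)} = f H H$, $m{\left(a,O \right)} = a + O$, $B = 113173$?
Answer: $- \frac{31944}{24243383} \approx -0.0013176$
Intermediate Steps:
$m{\left(a,O \right)} = O + a$
$b{\left(H,f \right)} = f H^{2}$ ($b{\left(H,f \right)} = H f H = f H^{2}$)
$\frac{319091 + m{\left(678,-329 \right)}}{b{\left(681,-523 \right)} + B} = \frac{319091 + \left(-329 + 678\right)}{- 523 \cdot 681^{2} + 113173} = \frac{319091 + 349}{\left(-523\right) 463761 + 113173} = \frac{319440}{-242547003 + 113173} = \frac{319440}{-242433830} = 319440 \left(- \frac{1}{242433830}\right) = - \frac{31944}{24243383}$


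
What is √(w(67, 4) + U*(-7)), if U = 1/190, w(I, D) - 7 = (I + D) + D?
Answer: √2958870/190 ≈ 9.0533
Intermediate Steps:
w(I, D) = 7 + I + 2*D (w(I, D) = 7 + ((I + D) + D) = 7 + ((D + I) + D) = 7 + (I + 2*D) = 7 + I + 2*D)
U = 1/190 ≈ 0.0052632
√(w(67, 4) + U*(-7)) = √((7 + 67 + 2*4) + (1/190)*(-7)) = √((7 + 67 + 8) - 7/190) = √(82 - 7/190) = √(15573/190) = √2958870/190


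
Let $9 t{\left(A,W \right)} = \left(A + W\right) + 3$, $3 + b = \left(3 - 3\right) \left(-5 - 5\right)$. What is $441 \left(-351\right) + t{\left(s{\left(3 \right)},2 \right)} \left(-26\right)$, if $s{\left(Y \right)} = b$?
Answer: $- \frac{1393171}{9} \approx -1.548 \cdot 10^{5}$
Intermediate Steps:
$b = -3$ ($b = -3 + \left(3 - 3\right) \left(-5 - 5\right) = -3 + 0 \left(-10\right) = -3 + 0 = -3$)
$s{\left(Y \right)} = -3$
$t{\left(A,W \right)} = \frac{1}{3} + \frac{A}{9} + \frac{W}{9}$ ($t{\left(A,W \right)} = \frac{\left(A + W\right) + 3}{9} = \frac{3 + A + W}{9} = \frac{1}{3} + \frac{A}{9} + \frac{W}{9}$)
$441 \left(-351\right) + t{\left(s{\left(3 \right)},2 \right)} \left(-26\right) = 441 \left(-351\right) + \left(\frac{1}{3} + \frac{1}{9} \left(-3\right) + \frac{1}{9} \cdot 2\right) \left(-26\right) = -154791 + \left(\frac{1}{3} - \frac{1}{3} + \frac{2}{9}\right) \left(-26\right) = -154791 + \frac{2}{9} \left(-26\right) = -154791 - \frac{52}{9} = - \frac{1393171}{9}$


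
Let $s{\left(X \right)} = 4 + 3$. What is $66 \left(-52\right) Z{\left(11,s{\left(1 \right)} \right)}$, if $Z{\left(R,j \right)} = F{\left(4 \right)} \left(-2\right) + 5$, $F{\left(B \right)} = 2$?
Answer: $-3432$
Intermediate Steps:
$s{\left(X \right)} = 7$
$Z{\left(R,j \right)} = 1$ ($Z{\left(R,j \right)} = 2 \left(-2\right) + 5 = -4 + 5 = 1$)
$66 \left(-52\right) Z{\left(11,s{\left(1 \right)} \right)} = 66 \left(-52\right) 1 = \left(-3432\right) 1 = -3432$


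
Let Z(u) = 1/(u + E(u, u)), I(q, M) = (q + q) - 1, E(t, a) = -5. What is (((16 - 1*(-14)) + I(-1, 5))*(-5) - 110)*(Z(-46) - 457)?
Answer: 5710460/51 ≈ 1.1197e+5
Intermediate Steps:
I(q, M) = -1 + 2*q (I(q, M) = 2*q - 1 = -1 + 2*q)
Z(u) = 1/(-5 + u) (Z(u) = 1/(u - 5) = 1/(-5 + u))
(((16 - 1*(-14)) + I(-1, 5))*(-5) - 110)*(Z(-46) - 457) = (((16 - 1*(-14)) + (-1 + 2*(-1)))*(-5) - 110)*(1/(-5 - 46) - 457) = (((16 + 14) + (-1 - 2))*(-5) - 110)*(1/(-51) - 457) = ((30 - 3)*(-5) - 110)*(-1/51 - 457) = (27*(-5) - 110)*(-23308/51) = (-135 - 110)*(-23308/51) = -245*(-23308/51) = 5710460/51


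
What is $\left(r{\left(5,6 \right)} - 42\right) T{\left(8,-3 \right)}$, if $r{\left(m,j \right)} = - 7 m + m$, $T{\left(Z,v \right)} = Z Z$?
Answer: $-4608$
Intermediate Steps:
$T{\left(Z,v \right)} = Z^{2}$
$r{\left(m,j \right)} = - 6 m$
$\left(r{\left(5,6 \right)} - 42\right) T{\left(8,-3 \right)} = \left(\left(-6\right) 5 - 42\right) 8^{2} = \left(-30 - 42\right) 64 = \left(-72\right) 64 = -4608$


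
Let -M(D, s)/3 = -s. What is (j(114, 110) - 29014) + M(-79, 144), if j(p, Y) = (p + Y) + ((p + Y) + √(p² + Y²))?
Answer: -28134 + 2*√6274 ≈ -27976.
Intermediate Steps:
M(D, s) = 3*s (M(D, s) = -(-3)*s = 3*s)
j(p, Y) = √(Y² + p²) + 2*Y + 2*p (j(p, Y) = (Y + p) + ((Y + p) + √(Y² + p²)) = (Y + p) + (Y + p + √(Y² + p²)) = √(Y² + p²) + 2*Y + 2*p)
(j(114, 110) - 29014) + M(-79, 144) = ((√(110² + 114²) + 2*110 + 2*114) - 29014) + 3*144 = ((√(12100 + 12996) + 220 + 228) - 29014) + 432 = ((√25096 + 220 + 228) - 29014) + 432 = ((2*√6274 + 220 + 228) - 29014) + 432 = ((448 + 2*√6274) - 29014) + 432 = (-28566 + 2*√6274) + 432 = -28134 + 2*√6274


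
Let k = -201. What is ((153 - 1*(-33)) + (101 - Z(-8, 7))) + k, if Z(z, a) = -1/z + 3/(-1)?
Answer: 711/8 ≈ 88.875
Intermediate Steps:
Z(z, a) = -3 - 1/z (Z(z, a) = -1/z + 3*(-1) = -1/z - 3 = -3 - 1/z)
((153 - 1*(-33)) + (101 - Z(-8, 7))) + k = ((153 - 1*(-33)) + (101 - (-3 - 1/(-8)))) - 201 = ((153 + 33) + (101 - (-3 - 1*(-⅛)))) - 201 = (186 + (101 - (-3 + ⅛))) - 201 = (186 + (101 - 1*(-23/8))) - 201 = (186 + (101 + 23/8)) - 201 = (186 + 831/8) - 201 = 2319/8 - 201 = 711/8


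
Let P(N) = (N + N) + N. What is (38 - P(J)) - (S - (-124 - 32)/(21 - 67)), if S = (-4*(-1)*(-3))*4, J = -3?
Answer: 2263/23 ≈ 98.391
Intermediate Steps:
P(N) = 3*N (P(N) = 2*N + N = 3*N)
S = -48 (S = (4*(-3))*4 = -12*4 = -48)
(38 - P(J)) - (S - (-124 - 32)/(21 - 67)) = (38 - 3*(-3)) - (-48 - (-124 - 32)/(21 - 67)) = (38 - 1*(-9)) - (-48 - (-156)/(-46)) = (38 + 9) - (-48 - (-156)*(-1)/46) = 47 - (-48 - 1*78/23) = 47 - (-48 - 78/23) = 47 - 1*(-1182/23) = 47 + 1182/23 = 2263/23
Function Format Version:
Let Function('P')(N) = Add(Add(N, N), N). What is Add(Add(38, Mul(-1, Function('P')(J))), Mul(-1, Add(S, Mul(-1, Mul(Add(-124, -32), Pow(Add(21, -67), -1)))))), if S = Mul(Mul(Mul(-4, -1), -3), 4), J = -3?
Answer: Rational(2263, 23) ≈ 98.391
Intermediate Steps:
Function('P')(N) = Mul(3, N) (Function('P')(N) = Add(Mul(2, N), N) = Mul(3, N))
S = -48 (S = Mul(Mul(4, -3), 4) = Mul(-12, 4) = -48)
Add(Add(38, Mul(-1, Function('P')(J))), Mul(-1, Add(S, Mul(-1, Mul(Add(-124, -32), Pow(Add(21, -67), -1)))))) = Add(Add(38, Mul(-1, Mul(3, -3))), Mul(-1, Add(-48, Mul(-1, Mul(Add(-124, -32), Pow(Add(21, -67), -1)))))) = Add(Add(38, Mul(-1, -9)), Mul(-1, Add(-48, Mul(-1, Mul(-156, Pow(-46, -1)))))) = Add(Add(38, 9), Mul(-1, Add(-48, Mul(-1, Mul(-156, Rational(-1, 46)))))) = Add(47, Mul(-1, Add(-48, Mul(-1, Rational(78, 23))))) = Add(47, Mul(-1, Add(-48, Rational(-78, 23)))) = Add(47, Mul(-1, Rational(-1182, 23))) = Add(47, Rational(1182, 23)) = Rational(2263, 23)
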